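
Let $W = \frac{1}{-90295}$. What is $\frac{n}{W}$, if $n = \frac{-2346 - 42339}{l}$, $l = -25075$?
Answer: $- \frac{161393283}{1003} \approx -1.6091 \cdot 10^{5}$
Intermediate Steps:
$n = \frac{8937}{5015}$ ($n = \frac{-2346 - 42339}{-25075} = \left(-44685\right) \left(- \frac{1}{25075}\right) = \frac{8937}{5015} \approx 1.7821$)
$W = - \frac{1}{90295} \approx -1.1075 \cdot 10^{-5}$
$\frac{n}{W} = \frac{8937}{5015 \left(- \frac{1}{90295}\right)} = \frac{8937}{5015} \left(-90295\right) = - \frac{161393283}{1003}$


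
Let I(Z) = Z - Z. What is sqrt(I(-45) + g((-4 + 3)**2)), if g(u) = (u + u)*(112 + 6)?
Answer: 2*sqrt(59) ≈ 15.362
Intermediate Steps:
I(Z) = 0
g(u) = 236*u (g(u) = (2*u)*118 = 236*u)
sqrt(I(-45) + g((-4 + 3)**2)) = sqrt(0 + 236*(-4 + 3)**2) = sqrt(0 + 236*(-1)**2) = sqrt(0 + 236*1) = sqrt(0 + 236) = sqrt(236) = 2*sqrt(59)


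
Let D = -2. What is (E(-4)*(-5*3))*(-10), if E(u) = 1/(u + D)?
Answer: -25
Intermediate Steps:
E(u) = 1/(-2 + u) (E(u) = 1/(u - 2) = 1/(-2 + u))
(E(-4)*(-5*3))*(-10) = ((-5*3)/(-2 - 4))*(-10) = (-15/(-6))*(-10) = -⅙*(-15)*(-10) = (5/2)*(-10) = -25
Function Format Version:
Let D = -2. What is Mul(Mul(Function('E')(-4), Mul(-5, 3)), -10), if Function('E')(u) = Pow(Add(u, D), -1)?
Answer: -25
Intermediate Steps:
Function('E')(u) = Pow(Add(-2, u), -1) (Function('E')(u) = Pow(Add(u, -2), -1) = Pow(Add(-2, u), -1))
Mul(Mul(Function('E')(-4), Mul(-5, 3)), -10) = Mul(Mul(Pow(Add(-2, -4), -1), Mul(-5, 3)), -10) = Mul(Mul(Pow(-6, -1), -15), -10) = Mul(Mul(Rational(-1, 6), -15), -10) = Mul(Rational(5, 2), -10) = -25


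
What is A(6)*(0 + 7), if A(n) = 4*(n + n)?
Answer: 336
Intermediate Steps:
A(n) = 8*n (A(n) = 4*(2*n) = 8*n)
A(6)*(0 + 7) = (8*6)*(0 + 7) = 48*7 = 336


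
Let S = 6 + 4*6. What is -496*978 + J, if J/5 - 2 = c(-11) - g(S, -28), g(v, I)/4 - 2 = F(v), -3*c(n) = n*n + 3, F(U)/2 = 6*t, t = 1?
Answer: -1456694/3 ≈ -4.8556e+5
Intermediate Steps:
F(U) = 12 (F(U) = 2*(6*1) = 2*6 = 12)
S = 30 (S = 6 + 24 = 30)
c(n) = -1 - n**2/3 (c(n) = -(n*n + 3)/3 = -(n**2 + 3)/3 = -(3 + n**2)/3 = -1 - n**2/3)
g(v, I) = 56 (g(v, I) = 8 + 4*12 = 8 + 48 = 56)
J = -1430/3 (J = 10 + 5*((-1 - 1/3*(-11)**2) - 1*56) = 10 + 5*((-1 - 1/3*121) - 56) = 10 + 5*((-1 - 121/3) - 56) = 10 + 5*(-124/3 - 56) = 10 + 5*(-292/3) = 10 - 1460/3 = -1430/3 ≈ -476.67)
-496*978 + J = -496*978 - 1430/3 = -485088 - 1430/3 = -1456694/3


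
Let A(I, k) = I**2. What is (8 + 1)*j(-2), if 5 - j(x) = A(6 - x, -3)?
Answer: -531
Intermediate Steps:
j(x) = 5 - (6 - x)**2
(8 + 1)*j(-2) = (8 + 1)*(5 - (-6 - 2)**2) = 9*(5 - 1*(-8)**2) = 9*(5 - 1*64) = 9*(5 - 64) = 9*(-59) = -531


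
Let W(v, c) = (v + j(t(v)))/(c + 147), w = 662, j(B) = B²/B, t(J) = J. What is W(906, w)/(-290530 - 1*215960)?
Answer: -302/68291735 ≈ -4.4222e-6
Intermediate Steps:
j(B) = B
W(v, c) = 2*v/(147 + c) (W(v, c) = (v + v)/(c + 147) = (2*v)/(147 + c) = 2*v/(147 + c))
W(906, w)/(-290530 - 1*215960) = (2*906/(147 + 662))/(-290530 - 1*215960) = (2*906/809)/(-290530 - 215960) = (2*906*(1/809))/(-506490) = (1812/809)*(-1/506490) = -302/68291735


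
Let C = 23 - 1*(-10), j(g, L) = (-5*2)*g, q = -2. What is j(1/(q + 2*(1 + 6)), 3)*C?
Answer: -55/2 ≈ -27.500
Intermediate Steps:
j(g, L) = -10*g
C = 33 (C = 23 + 10 = 33)
j(1/(q + 2*(1 + 6)), 3)*C = -10/(-2 + 2*(1 + 6))*33 = -10/(-2 + 2*7)*33 = -10/(-2 + 14)*33 = -10/12*33 = -10*1/12*33 = -⅚*33 = -55/2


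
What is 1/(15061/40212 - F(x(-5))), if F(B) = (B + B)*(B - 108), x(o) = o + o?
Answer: -40212/94885259 ≈ -0.00042380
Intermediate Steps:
x(o) = 2*o
F(B) = 2*B*(-108 + B) (F(B) = (2*B)*(-108 + B) = 2*B*(-108 + B))
1/(15061/40212 - F(x(-5))) = 1/(15061/40212 - 2*2*(-5)*(-108 + 2*(-5))) = 1/(15061*(1/40212) - 2*(-10)*(-108 - 10)) = 1/(15061/40212 - 2*(-10)*(-118)) = 1/(15061/40212 - 1*2360) = 1/(15061/40212 - 2360) = 1/(-94885259/40212) = -40212/94885259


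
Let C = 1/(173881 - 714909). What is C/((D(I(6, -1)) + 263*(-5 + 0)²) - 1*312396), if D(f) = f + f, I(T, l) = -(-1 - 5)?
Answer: 1/165451231652 ≈ 6.0441e-12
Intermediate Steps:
I(T, l) = 6 (I(T, l) = -1*(-6) = 6)
C = -1/541028 (C = 1/(-541028) = -1/541028 ≈ -1.8483e-6)
D(f) = 2*f
C/((D(I(6, -1)) + 263*(-5 + 0)²) - 1*312396) = -1/(541028*((2*6 + 263*(-5 + 0)²) - 1*312396)) = -1/(541028*((12 + 263*(-5)²) - 312396)) = -1/(541028*((12 + 263*25) - 312396)) = -1/(541028*((12 + 6575) - 312396)) = -1/(541028*(6587 - 312396)) = -1/541028/(-305809) = -1/541028*(-1/305809) = 1/165451231652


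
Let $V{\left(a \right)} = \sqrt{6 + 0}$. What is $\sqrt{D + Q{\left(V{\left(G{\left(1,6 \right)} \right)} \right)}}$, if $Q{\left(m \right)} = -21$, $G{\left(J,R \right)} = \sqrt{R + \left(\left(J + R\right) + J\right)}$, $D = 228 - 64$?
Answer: $\sqrt{143} \approx 11.958$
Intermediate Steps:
$D = 164$ ($D = 228 - 64 = 164$)
$G{\left(J,R \right)} = \sqrt{2 J + 2 R}$ ($G{\left(J,R \right)} = \sqrt{R + \left(R + 2 J\right)} = \sqrt{2 J + 2 R}$)
$V{\left(a \right)} = \sqrt{6}$
$\sqrt{D + Q{\left(V{\left(G{\left(1,6 \right)} \right)} \right)}} = \sqrt{164 - 21} = \sqrt{143}$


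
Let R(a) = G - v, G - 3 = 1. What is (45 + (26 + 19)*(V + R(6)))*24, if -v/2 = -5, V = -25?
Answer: -32400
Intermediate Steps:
G = 4 (G = 3 + 1 = 4)
v = 10 (v = -2*(-5) = 10)
R(a) = -6 (R(a) = 4 - 1*10 = 4 - 10 = -6)
(45 + (26 + 19)*(V + R(6)))*24 = (45 + (26 + 19)*(-25 - 6))*24 = (45 + 45*(-31))*24 = (45 - 1395)*24 = -1350*24 = -32400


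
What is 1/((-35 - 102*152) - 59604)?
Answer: -1/75143 ≈ -1.3308e-5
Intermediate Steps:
1/((-35 - 102*152) - 59604) = 1/((-35 - 15504) - 59604) = 1/(-15539 - 59604) = 1/(-75143) = -1/75143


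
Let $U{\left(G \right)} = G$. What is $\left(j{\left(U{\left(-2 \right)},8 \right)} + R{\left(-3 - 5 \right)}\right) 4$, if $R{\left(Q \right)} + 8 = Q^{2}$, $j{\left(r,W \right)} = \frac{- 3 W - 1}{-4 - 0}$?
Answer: $249$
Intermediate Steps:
$j{\left(r,W \right)} = \frac{1}{4} + \frac{3 W}{4}$ ($j{\left(r,W \right)} = \frac{-1 - 3 W}{-4 + 0} = \frac{-1 - 3 W}{-4} = \left(-1 - 3 W\right) \left(- \frac{1}{4}\right) = \frac{1}{4} + \frac{3 W}{4}$)
$R{\left(Q \right)} = -8 + Q^{2}$
$\left(j{\left(U{\left(-2 \right)},8 \right)} + R{\left(-3 - 5 \right)}\right) 4 = \left(\left(\frac{1}{4} + \frac{3}{4} \cdot 8\right) - \left(8 - \left(-3 - 5\right)^{2}\right)\right) 4 = \left(\left(\frac{1}{4} + 6\right) - \left(8 - \left(-8\right)^{2}\right)\right) 4 = \left(\frac{25}{4} + \left(-8 + 64\right)\right) 4 = \left(\frac{25}{4} + 56\right) 4 = \frac{249}{4} \cdot 4 = 249$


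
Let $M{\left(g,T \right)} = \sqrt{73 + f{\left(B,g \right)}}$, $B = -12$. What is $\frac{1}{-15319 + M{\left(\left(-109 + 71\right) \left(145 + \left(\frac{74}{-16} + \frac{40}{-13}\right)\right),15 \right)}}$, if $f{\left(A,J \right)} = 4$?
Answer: $- \frac{15319}{234671684} - \frac{\sqrt{77}}{234671684} \approx -6.5316 \cdot 10^{-5}$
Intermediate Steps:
$M{\left(g,T \right)} = \sqrt{77}$ ($M{\left(g,T \right)} = \sqrt{73 + 4} = \sqrt{77}$)
$\frac{1}{-15319 + M{\left(\left(-109 + 71\right) \left(145 + \left(\frac{74}{-16} + \frac{40}{-13}\right)\right),15 \right)}} = \frac{1}{-15319 + \sqrt{77}}$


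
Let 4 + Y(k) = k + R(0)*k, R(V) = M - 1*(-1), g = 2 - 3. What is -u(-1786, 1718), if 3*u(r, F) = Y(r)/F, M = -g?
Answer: 2681/2577 ≈ 1.0404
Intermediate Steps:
g = -1
M = 1 (M = -1*(-1) = 1)
R(V) = 2 (R(V) = 1 - 1*(-1) = 1 + 1 = 2)
Y(k) = -4 + 3*k (Y(k) = -4 + (k + 2*k) = -4 + 3*k)
u(r, F) = (-4 + 3*r)/(3*F) (u(r, F) = ((-4 + 3*r)/F)/3 = (-4 + 3*r)/(3*F))
-u(-1786, 1718) = -(-4/3 - 1786)/1718 = -(-5362)/(1718*3) = -1*(-2681/2577) = 2681/2577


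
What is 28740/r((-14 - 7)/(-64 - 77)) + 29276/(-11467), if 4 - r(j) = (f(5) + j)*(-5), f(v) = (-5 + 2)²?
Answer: 7710473486/13404923 ≈ 575.20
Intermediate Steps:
f(v) = 9 (f(v) = (-3)² = 9)
r(j) = 49 + 5*j (r(j) = 4 - (9 + j)*(-5) = 4 - (-45 - 5*j) = 4 + (45 + 5*j) = 49 + 5*j)
28740/r((-14 - 7)/(-64 - 77)) + 29276/(-11467) = 28740/(49 + 5*((-14 - 7)/(-64 - 77))) + 29276/(-11467) = 28740/(49 + 5*(-21/(-141))) + 29276*(-1/11467) = 28740/(49 + 5*(-21*(-1/141))) - 29276/11467 = 28740/(49 + 5*(7/47)) - 29276/11467 = 28740/(49 + 35/47) - 29276/11467 = 28740/(2338/47) - 29276/11467 = 28740*(47/2338) - 29276/11467 = 675390/1169 - 29276/11467 = 7710473486/13404923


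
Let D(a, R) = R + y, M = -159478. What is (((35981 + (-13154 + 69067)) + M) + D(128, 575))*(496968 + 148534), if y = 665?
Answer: -42825184688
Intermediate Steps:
D(a, R) = 665 + R (D(a, R) = R + 665 = 665 + R)
(((35981 + (-13154 + 69067)) + M) + D(128, 575))*(496968 + 148534) = (((35981 + (-13154 + 69067)) - 159478) + (665 + 575))*(496968 + 148534) = (((35981 + 55913) - 159478) + 1240)*645502 = ((91894 - 159478) + 1240)*645502 = (-67584 + 1240)*645502 = -66344*645502 = -42825184688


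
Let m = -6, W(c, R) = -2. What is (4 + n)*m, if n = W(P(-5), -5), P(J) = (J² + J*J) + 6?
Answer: -12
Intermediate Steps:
P(J) = 6 + 2*J² (P(J) = (J² + J²) + 6 = 2*J² + 6 = 6 + 2*J²)
n = -2
(4 + n)*m = (4 - 2)*(-6) = 2*(-6) = -12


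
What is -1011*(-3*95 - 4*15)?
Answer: 348795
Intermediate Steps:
-1011*(-3*95 - 4*15) = -1011*(-285 - 60) = -1011*(-345) = 348795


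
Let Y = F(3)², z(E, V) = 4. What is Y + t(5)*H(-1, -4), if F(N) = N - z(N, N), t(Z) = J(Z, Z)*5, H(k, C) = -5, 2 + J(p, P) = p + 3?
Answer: -149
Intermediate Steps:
J(p, P) = 1 + p (J(p, P) = -2 + (p + 3) = -2 + (3 + p) = 1 + p)
t(Z) = 5 + 5*Z (t(Z) = (1 + Z)*5 = 5 + 5*Z)
F(N) = -4 + N (F(N) = N - 1*4 = N - 4 = -4 + N)
Y = 1 (Y = (-4 + 3)² = (-1)² = 1)
Y + t(5)*H(-1, -4) = 1 + (5 + 5*5)*(-5) = 1 + (5 + 25)*(-5) = 1 + 30*(-5) = 1 - 150 = -149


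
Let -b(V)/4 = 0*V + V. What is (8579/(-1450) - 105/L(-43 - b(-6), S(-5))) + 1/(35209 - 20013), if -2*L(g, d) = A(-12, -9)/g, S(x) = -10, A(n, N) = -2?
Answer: 2670348827/379900 ≈ 7029.1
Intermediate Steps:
b(V) = -4*V (b(V) = -4*(0*V + V) = -4*(0 + V) = -4*V)
L(g, d) = 1/g (L(g, d) = -(-1)/g = 1/g)
(8579/(-1450) - 105/L(-43 - b(-6), S(-5))) + 1/(35209 - 20013) = (8579/(-1450) - 105/(1/(-43 - (-4)*(-6)))) + 1/(35209 - 20013) = (8579*(-1/1450) - 105/(1/(-43 - 1*24))) + 1/15196 = (-8579/1450 - 105/(1/(-43 - 24))) + 1/15196 = (-8579/1450 - 105/(1/(-67))) + 1/15196 = (-8579/1450 - 105/(-1/67)) + 1/15196 = (-8579/1450 - 105*(-67)) + 1/15196 = (-8579/1450 + 7035) + 1/15196 = 10192171/1450 + 1/15196 = 2670348827/379900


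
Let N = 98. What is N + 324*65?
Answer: 21158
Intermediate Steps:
N + 324*65 = 98 + 324*65 = 98 + 21060 = 21158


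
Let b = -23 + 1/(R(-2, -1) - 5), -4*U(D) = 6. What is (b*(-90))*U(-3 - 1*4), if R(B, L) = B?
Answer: -21870/7 ≈ -3124.3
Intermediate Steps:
U(D) = -3/2 (U(D) = -¼*6 = -3/2)
b = -162/7 (b = -23 + 1/(-2 - 5) = -23 + 1/(-7) = -23 - ⅐ = -162/7 ≈ -23.143)
(b*(-90))*U(-3 - 1*4) = -162/7*(-90)*(-3/2) = (14580/7)*(-3/2) = -21870/7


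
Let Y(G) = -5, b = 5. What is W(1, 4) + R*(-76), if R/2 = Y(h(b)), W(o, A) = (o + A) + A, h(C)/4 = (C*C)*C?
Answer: 769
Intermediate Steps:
h(C) = 4*C³ (h(C) = 4*((C*C)*C) = 4*(C²*C) = 4*C³)
W(o, A) = o + 2*A (W(o, A) = (A + o) + A = o + 2*A)
R = -10 (R = 2*(-5) = -10)
W(1, 4) + R*(-76) = (1 + 2*4) - 10*(-76) = (1 + 8) + 760 = 9 + 760 = 769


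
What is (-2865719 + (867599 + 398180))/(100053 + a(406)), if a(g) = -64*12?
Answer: -319988/19857 ≈ -16.115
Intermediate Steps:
a(g) = -768
(-2865719 + (867599 + 398180))/(100053 + a(406)) = (-2865719 + (867599 + 398180))/(100053 - 768) = (-2865719 + 1265779)/99285 = -1599940*1/99285 = -319988/19857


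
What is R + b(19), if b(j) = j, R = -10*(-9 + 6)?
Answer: 49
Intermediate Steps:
R = 30 (R = -10*(-3) = 30)
R + b(19) = 30 + 19 = 49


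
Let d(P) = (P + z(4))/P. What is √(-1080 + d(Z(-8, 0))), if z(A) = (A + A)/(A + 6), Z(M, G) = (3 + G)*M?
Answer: I*√971130/30 ≈ 32.849*I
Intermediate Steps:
Z(M, G) = M*(3 + G)
z(A) = 2*A/(6 + A) (z(A) = (2*A)/(6 + A) = 2*A/(6 + A))
d(P) = (⅘ + P)/P (d(P) = (P + 2*4/(6 + 4))/P = (P + 2*4/10)/P = (P + 2*4*(⅒))/P = (P + ⅘)/P = (⅘ + P)/P)
√(-1080 + d(Z(-8, 0))) = √(-1080 + (⅘ - 8*(3 + 0))/((-8*(3 + 0)))) = √(-1080 + (⅘ - 8*3)/((-8*3))) = √(-1080 + (⅘ - 24)/(-24)) = √(-1080 - 1/24*(-116/5)) = √(-1080 + 29/30) = √(-32371/30) = I*√971130/30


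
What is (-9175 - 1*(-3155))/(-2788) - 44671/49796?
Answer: 43807293/34707812 ≈ 1.2622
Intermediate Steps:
(-9175 - 1*(-3155))/(-2788) - 44671/49796 = (-9175 + 3155)*(-1/2788) - 44671*1/49796 = -6020*(-1/2788) - 44671/49796 = 1505/697 - 44671/49796 = 43807293/34707812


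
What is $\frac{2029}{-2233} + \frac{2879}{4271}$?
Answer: $- \frac{2237052}{9537143} \approx -0.23456$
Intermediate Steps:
$\frac{2029}{-2233} + \frac{2879}{4271} = 2029 \left(- \frac{1}{2233}\right) + 2879 \cdot \frac{1}{4271} = - \frac{2029}{2233} + \frac{2879}{4271} = - \frac{2237052}{9537143}$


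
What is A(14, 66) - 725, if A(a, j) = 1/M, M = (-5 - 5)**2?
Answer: -72499/100 ≈ -724.99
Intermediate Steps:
M = 100 (M = (-10)**2 = 100)
A(a, j) = 1/100
A(14, 66) - 725 = 1/100 - 725 = -72499/100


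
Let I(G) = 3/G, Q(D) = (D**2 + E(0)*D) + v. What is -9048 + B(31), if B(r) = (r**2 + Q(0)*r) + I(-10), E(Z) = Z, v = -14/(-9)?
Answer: -723517/90 ≈ -8039.1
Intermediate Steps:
v = 14/9 (v = -14*(-1/9) = 14/9 ≈ 1.5556)
Q(D) = 14/9 + D**2 (Q(D) = (D**2 + 0*D) + 14/9 = (D**2 + 0) + 14/9 = D**2 + 14/9 = 14/9 + D**2)
B(r) = -3/10 + r**2 + 14*r/9 (B(r) = (r**2 + (14/9 + 0**2)*r) + 3/(-10) = (r**2 + (14/9 + 0)*r) + 3*(-1/10) = (r**2 + 14*r/9) - 3/10 = -3/10 + r**2 + 14*r/9)
-9048 + B(31) = -9048 + (-3/10 + 31**2 + (14/9)*31) = -9048 + (-3/10 + 961 + 434/9) = -9048 + 90803/90 = -723517/90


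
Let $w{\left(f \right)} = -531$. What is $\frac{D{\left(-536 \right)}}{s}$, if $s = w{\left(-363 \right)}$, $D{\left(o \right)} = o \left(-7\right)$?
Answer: $- \frac{3752}{531} \approx -7.0659$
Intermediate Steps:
$D{\left(o \right)} = - 7 o$
$s = -531$
$\frac{D{\left(-536 \right)}}{s} = \frac{\left(-7\right) \left(-536\right)}{-531} = 3752 \left(- \frac{1}{531}\right) = - \frac{3752}{531}$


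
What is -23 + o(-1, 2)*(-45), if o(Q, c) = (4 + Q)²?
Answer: -428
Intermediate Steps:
-23 + o(-1, 2)*(-45) = -23 + (4 - 1)²*(-45) = -23 + 3²*(-45) = -23 + 9*(-45) = -23 - 405 = -428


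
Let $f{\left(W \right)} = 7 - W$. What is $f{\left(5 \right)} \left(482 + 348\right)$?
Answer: $1660$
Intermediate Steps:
$f{\left(5 \right)} \left(482 + 348\right) = \left(7 - 5\right) \left(482 + 348\right) = \left(7 - 5\right) 830 = 2 \cdot 830 = 1660$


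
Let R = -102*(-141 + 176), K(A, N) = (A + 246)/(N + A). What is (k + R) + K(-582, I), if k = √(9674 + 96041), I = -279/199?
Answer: -138133142/38699 + √105715 ≈ -3244.3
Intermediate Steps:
I = -279/199 (I = -279*1/199 = -279/199 ≈ -1.4020)
K(A, N) = (246 + A)/(A + N)
R = -3570 (R = -102*35 = -3570)
k = √105715 ≈ 325.14
(k + R) + K(-582, I) = (√105715 - 3570) + (246 - 582)/(-582 - 279/199) = (-3570 + √105715) - 336/(-116097/199) = (-3570 + √105715) - 199/116097*(-336) = (-3570 + √105715) + 22288/38699 = -138133142/38699 + √105715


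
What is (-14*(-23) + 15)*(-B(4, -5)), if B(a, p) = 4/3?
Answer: -1348/3 ≈ -449.33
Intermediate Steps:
B(a, p) = 4/3 (B(a, p) = 4*(1/3) = 4/3)
(-14*(-23) + 15)*(-B(4, -5)) = (-14*(-23) + 15)*(-1*4/3) = (322 + 15)*(-4/3) = 337*(-4/3) = -1348/3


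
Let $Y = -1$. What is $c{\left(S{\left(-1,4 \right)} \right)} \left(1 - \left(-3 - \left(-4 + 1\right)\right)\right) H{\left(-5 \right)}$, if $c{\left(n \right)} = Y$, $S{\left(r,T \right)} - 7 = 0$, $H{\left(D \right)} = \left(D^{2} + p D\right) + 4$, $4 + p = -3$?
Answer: $-64$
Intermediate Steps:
$p = -7$ ($p = -4 - 3 = -7$)
$H{\left(D \right)} = 4 + D^{2} - 7 D$ ($H{\left(D \right)} = \left(D^{2} - 7 D\right) + 4 = 4 + D^{2} - 7 D$)
$S{\left(r,T \right)} = 7$ ($S{\left(r,T \right)} = 7 + 0 = 7$)
$c{\left(n \right)} = -1$
$c{\left(S{\left(-1,4 \right)} \right)} \left(1 - \left(-3 - \left(-4 + 1\right)\right)\right) H{\left(-5 \right)} = - (1 - \left(-3 - \left(-4 + 1\right)\right)) \left(4 + \left(-5\right)^{2} - -35\right) = - (1 - \left(-3 - -3\right)) \left(4 + 25 + 35\right) = - (1 - \left(-3 + 3\right)) 64 = - (1 - 0) 64 = - (1 + 0) 64 = \left(-1\right) 1 \cdot 64 = \left(-1\right) 64 = -64$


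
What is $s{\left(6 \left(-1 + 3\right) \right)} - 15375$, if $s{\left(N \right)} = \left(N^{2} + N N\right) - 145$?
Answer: $-15232$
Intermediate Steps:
$s{\left(N \right)} = -145 + 2 N^{2}$ ($s{\left(N \right)} = \left(N^{2} + N^{2}\right) - 145 = 2 N^{2} - 145 = -145 + 2 N^{2}$)
$s{\left(6 \left(-1 + 3\right) \right)} - 15375 = \left(-145 + 2 \left(6 \left(-1 + 3\right)\right)^{2}\right) - 15375 = \left(-145 + 2 \left(6 \cdot 2\right)^{2}\right) - 15375 = \left(-145 + 2 \cdot 12^{2}\right) - 15375 = \left(-145 + 2 \cdot 144\right) - 15375 = \left(-145 + 288\right) - 15375 = 143 - 15375 = -15232$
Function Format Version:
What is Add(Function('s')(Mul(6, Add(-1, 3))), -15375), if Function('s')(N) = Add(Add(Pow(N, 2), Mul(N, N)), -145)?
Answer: -15232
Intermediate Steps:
Function('s')(N) = Add(-145, Mul(2, Pow(N, 2))) (Function('s')(N) = Add(Add(Pow(N, 2), Pow(N, 2)), -145) = Add(Mul(2, Pow(N, 2)), -145) = Add(-145, Mul(2, Pow(N, 2))))
Add(Function('s')(Mul(6, Add(-1, 3))), -15375) = Add(Add(-145, Mul(2, Pow(Mul(6, Add(-1, 3)), 2))), -15375) = Add(Add(-145, Mul(2, Pow(Mul(6, 2), 2))), -15375) = Add(Add(-145, Mul(2, Pow(12, 2))), -15375) = Add(Add(-145, Mul(2, 144)), -15375) = Add(Add(-145, 288), -15375) = Add(143, -15375) = -15232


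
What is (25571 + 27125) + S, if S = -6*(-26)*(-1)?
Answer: 52540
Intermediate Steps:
S = -156 (S = 156*(-1) = -156)
(25571 + 27125) + S = (25571 + 27125) - 156 = 52696 - 156 = 52540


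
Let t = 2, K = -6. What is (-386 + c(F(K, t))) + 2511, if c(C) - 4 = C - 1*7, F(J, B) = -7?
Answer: 2115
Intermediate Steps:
c(C) = -3 + C (c(C) = 4 + (C - 1*7) = 4 + (C - 7) = 4 + (-7 + C) = -3 + C)
(-386 + c(F(K, t))) + 2511 = (-386 + (-3 - 7)) + 2511 = (-386 - 10) + 2511 = -396 + 2511 = 2115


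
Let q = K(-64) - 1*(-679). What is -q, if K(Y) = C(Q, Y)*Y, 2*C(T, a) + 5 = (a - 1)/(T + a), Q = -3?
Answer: -54133/67 ≈ -807.96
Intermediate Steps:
C(T, a) = -5/2 + (-1 + a)/(2*(T + a)) (C(T, a) = -5/2 + ((a - 1)/(T + a))/2 = -5/2 + ((-1 + a)/(T + a))/2 = -5/2 + (-1 + a)/(2*(T + a)))
K(Y) = Y*(14 - 4*Y)/(2*(-3 + Y)) (K(Y) = ((-1 - 5*(-3) - 4*Y)/(2*(-3 + Y)))*Y = ((-1 + 15 - 4*Y)/(2*(-3 + Y)))*Y = ((14 - 4*Y)/(2*(-3 + Y)))*Y = Y*(14 - 4*Y)/(2*(-3 + Y)))
q = 54133/67 (q = -64*(7 - 2*(-64))/(-3 - 64) - 1*(-679) = -64*(7 + 128)/(-67) + 679 = -64*(-1/67)*135 + 679 = 8640/67 + 679 = 54133/67 ≈ 807.96)
-q = -1*54133/67 = -54133/67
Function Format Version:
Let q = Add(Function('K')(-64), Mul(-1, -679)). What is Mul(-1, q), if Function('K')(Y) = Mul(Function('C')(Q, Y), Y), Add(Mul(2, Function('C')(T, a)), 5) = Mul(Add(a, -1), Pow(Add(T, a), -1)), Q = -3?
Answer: Rational(-54133, 67) ≈ -807.96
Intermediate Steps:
Function('C')(T, a) = Add(Rational(-5, 2), Mul(Rational(1, 2), Pow(Add(T, a), -1), Add(-1, a))) (Function('C')(T, a) = Add(Rational(-5, 2), Mul(Rational(1, 2), Mul(Add(a, -1), Pow(Add(T, a), -1)))) = Add(Rational(-5, 2), Mul(Rational(1, 2), Mul(Add(-1, a), Pow(Add(T, a), -1)))) = Add(Rational(-5, 2), Mul(Rational(1, 2), Mul(Pow(Add(T, a), -1), Add(-1, a)))) = Add(Rational(-5, 2), Mul(Rational(1, 2), Pow(Add(T, a), -1), Add(-1, a))))
Function('K')(Y) = Mul(Rational(1, 2), Y, Pow(Add(-3, Y), -1), Add(14, Mul(-4, Y))) (Function('K')(Y) = Mul(Mul(Rational(1, 2), Pow(Add(-3, Y), -1), Add(-1, Mul(-5, -3), Mul(-4, Y))), Y) = Mul(Mul(Rational(1, 2), Pow(Add(-3, Y), -1), Add(-1, 15, Mul(-4, Y))), Y) = Mul(Mul(Rational(1, 2), Pow(Add(-3, Y), -1), Add(14, Mul(-4, Y))), Y) = Mul(Rational(1, 2), Y, Pow(Add(-3, Y), -1), Add(14, Mul(-4, Y))))
q = Rational(54133, 67) (q = Add(Mul(-64, Pow(Add(-3, -64), -1), Add(7, Mul(-2, -64))), Mul(-1, -679)) = Add(Mul(-64, Pow(-67, -1), Add(7, 128)), 679) = Add(Mul(-64, Rational(-1, 67), 135), 679) = Add(Rational(8640, 67), 679) = Rational(54133, 67) ≈ 807.96)
Mul(-1, q) = Mul(-1, Rational(54133, 67)) = Rational(-54133, 67)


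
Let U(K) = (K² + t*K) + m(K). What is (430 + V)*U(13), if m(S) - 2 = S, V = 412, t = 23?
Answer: 406686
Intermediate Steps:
m(S) = 2 + S
U(K) = 2 + K² + 24*K (U(K) = (K² + 23*K) + (2 + K) = 2 + K² + 24*K)
(430 + V)*U(13) = (430 + 412)*(2 + 13² + 24*13) = 842*(2 + 169 + 312) = 842*483 = 406686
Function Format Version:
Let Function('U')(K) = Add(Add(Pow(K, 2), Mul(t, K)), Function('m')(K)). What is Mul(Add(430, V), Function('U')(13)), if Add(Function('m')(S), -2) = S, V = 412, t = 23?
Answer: 406686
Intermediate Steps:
Function('m')(S) = Add(2, S)
Function('U')(K) = Add(2, Pow(K, 2), Mul(24, K)) (Function('U')(K) = Add(Add(Pow(K, 2), Mul(23, K)), Add(2, K)) = Add(2, Pow(K, 2), Mul(24, K)))
Mul(Add(430, V), Function('U')(13)) = Mul(Add(430, 412), Add(2, Pow(13, 2), Mul(24, 13))) = Mul(842, Add(2, 169, 312)) = Mul(842, 483) = 406686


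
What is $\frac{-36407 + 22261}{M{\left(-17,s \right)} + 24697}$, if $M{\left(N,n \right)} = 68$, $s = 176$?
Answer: $- \frac{14146}{24765} \approx -0.57121$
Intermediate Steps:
$\frac{-36407 + 22261}{M{\left(-17,s \right)} + 24697} = \frac{-36407 + 22261}{68 + 24697} = - \frac{14146}{24765}$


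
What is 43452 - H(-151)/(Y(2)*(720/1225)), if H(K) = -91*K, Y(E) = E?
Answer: 9147631/288 ≈ 31763.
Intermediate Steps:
43452 - H(-151)/(Y(2)*(720/1225)) = 43452 - (-91*(-151))/(2*(720/1225)) = 43452 - 13741/(2*(720*(1/1225))) = 43452 - 13741/(2*(144/245)) = 43452 - 13741/288/245 = 43452 - 13741*245/288 = 43452 - 1*3366545/288 = 43452 - 3366545/288 = 9147631/288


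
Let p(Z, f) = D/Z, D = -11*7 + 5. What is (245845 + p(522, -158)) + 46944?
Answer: 8490877/29 ≈ 2.9279e+5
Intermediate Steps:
D = -72 (D = -77 + 5 = -72)
p(Z, f) = -72/Z
(245845 + p(522, -158)) + 46944 = (245845 - 72/522) + 46944 = (245845 - 72*1/522) + 46944 = (245845 - 4/29) + 46944 = 7129501/29 + 46944 = 8490877/29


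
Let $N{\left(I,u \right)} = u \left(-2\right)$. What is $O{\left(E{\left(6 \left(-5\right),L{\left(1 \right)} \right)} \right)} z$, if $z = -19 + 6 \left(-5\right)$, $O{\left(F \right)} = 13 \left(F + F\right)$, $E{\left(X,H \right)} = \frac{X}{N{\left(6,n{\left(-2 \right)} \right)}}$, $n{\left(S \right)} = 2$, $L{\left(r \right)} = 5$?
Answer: $-9555$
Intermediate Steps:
$N{\left(I,u \right)} = - 2 u$
$E{\left(X,H \right)} = - \frac{X}{4}$ ($E{\left(X,H \right)} = \frac{X}{\left(-2\right) 2} = \frac{X}{-4} = X \left(- \frac{1}{4}\right) = - \frac{X}{4}$)
$O{\left(F \right)} = 26 F$ ($O{\left(F \right)} = 13 \cdot 2 F = 26 F$)
$z = -49$ ($z = -19 - 30 = -49$)
$O{\left(E{\left(6 \left(-5\right),L{\left(1 \right)} \right)} \right)} z = 26 \left(- \frac{6 \left(-5\right)}{4}\right) \left(-49\right) = 26 \left(\left(- \frac{1}{4}\right) \left(-30\right)\right) \left(-49\right) = 26 \cdot \frac{15}{2} \left(-49\right) = 195 \left(-49\right) = -9555$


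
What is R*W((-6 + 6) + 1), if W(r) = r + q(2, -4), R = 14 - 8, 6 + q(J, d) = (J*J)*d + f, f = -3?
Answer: -144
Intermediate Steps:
q(J, d) = -9 + d*J² (q(J, d) = -6 + ((J*J)*d - 3) = -6 + (J²*d - 3) = -6 + (d*J² - 3) = -6 + (-3 + d*J²) = -9 + d*J²)
R = 6
W(r) = -25 + r (W(r) = r + (-9 - 4*2²) = r + (-9 - 4*4) = r + (-9 - 16) = r - 25 = -25 + r)
R*W((-6 + 6) + 1) = 6*(-25 + ((-6 + 6) + 1)) = 6*(-25 + (0 + 1)) = 6*(-25 + 1) = 6*(-24) = -144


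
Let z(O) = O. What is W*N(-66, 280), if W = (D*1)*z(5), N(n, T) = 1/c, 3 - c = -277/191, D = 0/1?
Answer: 0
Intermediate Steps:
D = 0 (D = 0*1 = 0)
c = 850/191 (c = 3 - (-277)/191 = 3 - 1*(-277/191) = 3 + 277/191 = 850/191 ≈ 4.4503)
N(n, T) = 191/850 (N(n, T) = 1/(850/191) = 191/850)
W = 0 (W = (0*1)*5 = 0*5 = 0)
W*N(-66, 280) = 0*(191/850) = 0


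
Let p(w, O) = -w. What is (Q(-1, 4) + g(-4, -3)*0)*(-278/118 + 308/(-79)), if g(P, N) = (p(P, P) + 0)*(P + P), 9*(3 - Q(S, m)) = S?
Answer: -816284/41949 ≈ -19.459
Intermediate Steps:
Q(S, m) = 3 - S/9
g(P, N) = -2*P² (g(P, N) = (-P + 0)*(P + P) = (-P)*(2*P) = -2*P²)
(Q(-1, 4) + g(-4, -3)*0)*(-278/118 + 308/(-79)) = ((3 - ⅑*(-1)) - 2*(-4)²*0)*(-278/118 + 308/(-79)) = ((3 + ⅑) - 2*16*0)*(-278*1/118 + 308*(-1/79)) = (28/9 - 32*0)*(-139/59 - 308/79) = (28/9 + 0)*(-29153/4661) = (28/9)*(-29153/4661) = -816284/41949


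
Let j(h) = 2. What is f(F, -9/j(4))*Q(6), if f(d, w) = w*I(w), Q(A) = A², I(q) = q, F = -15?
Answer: 729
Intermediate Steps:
f(d, w) = w² (f(d, w) = w*w = w²)
f(F, -9/j(4))*Q(6) = (-9/2)²*6² = (-9*½)²*36 = (-9/2)²*36 = (81/4)*36 = 729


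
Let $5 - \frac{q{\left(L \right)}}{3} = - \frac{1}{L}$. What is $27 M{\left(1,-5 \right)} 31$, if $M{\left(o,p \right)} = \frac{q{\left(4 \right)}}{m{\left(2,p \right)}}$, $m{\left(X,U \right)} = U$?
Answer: $- \frac{52731}{20} \approx -2636.6$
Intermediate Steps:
$q{\left(L \right)} = 15 + \frac{3}{L}$ ($q{\left(L \right)} = 15 - 3 \left(- \frac{1}{L}\right) = 15 + \frac{3}{L}$)
$M{\left(o,p \right)} = \frac{63}{4 p}$ ($M{\left(o,p \right)} = \frac{15 + \frac{3}{4}}{p} = \frac{63}{4 p}$)
$27 M{\left(1,-5 \right)} 31 = 27 \frac{63}{4 \left(-5\right)} 31 = 27 \cdot \frac{63}{4} \left(- \frac{1}{5}\right) 31 = 27 \left(- \frac{63}{20}\right) 31 = \left(- \frac{1701}{20}\right) 31 = - \frac{52731}{20}$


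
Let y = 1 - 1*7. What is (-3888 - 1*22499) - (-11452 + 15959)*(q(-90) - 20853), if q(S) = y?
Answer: 93985126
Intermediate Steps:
y = -6 (y = 1 - 7 = -6)
q(S) = -6
(-3888 - 1*22499) - (-11452 + 15959)*(q(-90) - 20853) = (-3888 - 1*22499) - (-11452 + 15959)*(-6 - 20853) = (-3888 - 22499) - 4507*(-20859) = -26387 - 1*(-94011513) = -26387 + 94011513 = 93985126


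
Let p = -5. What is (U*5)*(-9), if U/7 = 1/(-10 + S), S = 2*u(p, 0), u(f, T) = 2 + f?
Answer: 315/16 ≈ 19.688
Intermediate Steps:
S = -6 (S = 2*(2 - 5) = 2*(-3) = -6)
U = -7/16 (U = 7/(-10 - 6) = 7/(-16) = 7*(-1/16) = -7/16 ≈ -0.43750)
(U*5)*(-9) = -7/16*5*(-9) = -35/16*(-9) = 315/16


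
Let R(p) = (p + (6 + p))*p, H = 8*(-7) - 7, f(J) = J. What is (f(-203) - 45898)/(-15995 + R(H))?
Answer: 46101/8435 ≈ 5.4654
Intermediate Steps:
H = -63 (H = -56 - 7 = -63)
R(p) = p*(6 + 2*p) (R(p) = (6 + 2*p)*p = p*(6 + 2*p))
(f(-203) - 45898)/(-15995 + R(H)) = (-203 - 45898)/(-15995 + 2*(-63)*(3 - 63)) = -46101/(-15995 + 2*(-63)*(-60)) = -46101/(-15995 + 7560) = -46101/(-8435) = -46101*(-1/8435) = 46101/8435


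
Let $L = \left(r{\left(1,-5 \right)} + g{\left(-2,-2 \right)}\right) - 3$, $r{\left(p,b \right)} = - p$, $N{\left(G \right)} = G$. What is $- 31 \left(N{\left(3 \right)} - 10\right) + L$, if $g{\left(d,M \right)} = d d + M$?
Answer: $215$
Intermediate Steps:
$g{\left(d,M \right)} = M + d^{2}$ ($g{\left(d,M \right)} = d^{2} + M = M + d^{2}$)
$L = -2$ ($L = \left(\left(-1\right) 1 - \left(2 - \left(-2\right)^{2}\right)\right) - 3 = \left(-1 + \left(-2 + 4\right)\right) - 3 = \left(-1 + 2\right) - 3 = 1 - 3 = -2$)
$- 31 \left(N{\left(3 \right)} - 10\right) + L = - 31 \left(3 - 10\right) - 2 = \left(-31\right) \left(-7\right) - 2 = 217 - 2 = 215$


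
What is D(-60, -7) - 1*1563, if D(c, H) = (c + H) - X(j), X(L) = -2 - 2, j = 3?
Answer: -1626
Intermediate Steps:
X(L) = -4
D(c, H) = 4 + H + c (D(c, H) = (c + H) - 1*(-4) = (H + c) + 4 = 4 + H + c)
D(-60, -7) - 1*1563 = (4 - 7 - 60) - 1*1563 = -63 - 1563 = -1626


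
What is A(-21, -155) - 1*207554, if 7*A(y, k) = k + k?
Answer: -1453188/7 ≈ -2.0760e+5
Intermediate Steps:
A(y, k) = 2*k/7 (A(y, k) = (k + k)/7 = (2*k)/7 = 2*k/7)
A(-21, -155) - 1*207554 = (2/7)*(-155) - 1*207554 = -310/7 - 207554 = -1453188/7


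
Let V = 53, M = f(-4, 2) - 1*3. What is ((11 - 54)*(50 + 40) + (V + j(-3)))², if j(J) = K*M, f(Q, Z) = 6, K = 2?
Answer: 14523721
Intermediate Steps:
M = 3 (M = 6 - 1*3 = 6 - 3 = 3)
j(J) = 6 (j(J) = 2*3 = 6)
((11 - 54)*(50 + 40) + (V + j(-3)))² = ((11 - 54)*(50 + 40) + (53 + 6))² = (-43*90 + 59)² = (-3870 + 59)² = (-3811)² = 14523721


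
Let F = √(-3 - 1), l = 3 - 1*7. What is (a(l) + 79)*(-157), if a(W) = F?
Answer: -12403 - 314*I ≈ -12403.0 - 314.0*I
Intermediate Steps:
l = -4 (l = 3 - 7 = -4)
F = 2*I (F = √(-4) = 2*I ≈ 2.0*I)
a(W) = 2*I
(a(l) + 79)*(-157) = (2*I + 79)*(-157) = (79 + 2*I)*(-157) = -12403 - 314*I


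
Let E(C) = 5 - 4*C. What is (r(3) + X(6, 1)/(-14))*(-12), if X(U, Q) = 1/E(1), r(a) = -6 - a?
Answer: 762/7 ≈ 108.86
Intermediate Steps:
X(U, Q) = 1 (X(U, Q) = 1/(5 - 4*1) = 1/(5 - 4) = 1/1 = 1)
(r(3) + X(6, 1)/(-14))*(-12) = ((-6 - 1*3) + 1/(-14))*(-12) = ((-6 - 3) + 1*(-1/14))*(-12) = (-9 - 1/14)*(-12) = -127/14*(-12) = 762/7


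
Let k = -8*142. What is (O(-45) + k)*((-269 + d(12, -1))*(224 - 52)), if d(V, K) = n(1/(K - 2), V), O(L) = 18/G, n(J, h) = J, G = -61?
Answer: 9632982464/183 ≈ 5.2639e+7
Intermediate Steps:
O(L) = -18/61 (O(L) = 18/(-61) = 18*(-1/61) = -18/61)
d(V, K) = 1/(-2 + K) (d(V, K) = 1/(K - 2) = 1/(-2 + K))
k = -1136
(O(-45) + k)*((-269 + d(12, -1))*(224 - 52)) = (-18/61 - 1136)*((-269 + 1/(-2 - 1))*(224 - 52)) = -69314*(-269 + 1/(-3))*172/61 = -69314*(-269 - ⅓)*172/61 = -(-56005712)*172/183 = -69314/61*(-138976/3) = 9632982464/183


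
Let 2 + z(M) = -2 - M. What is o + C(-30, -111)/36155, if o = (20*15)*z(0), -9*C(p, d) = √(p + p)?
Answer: -1200 - 2*I*√15/325395 ≈ -1200.0 - 2.3805e-5*I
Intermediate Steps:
z(M) = -4 - M (z(M) = -2 + (-2 - M) = -4 - M)
C(p, d) = -√2*√p/9 (C(p, d) = -√(p + p)/9 = -√2*√p/9)
o = -1200 (o = (20*15)*(-4 - 1*0) = 300*(-4 + 0) = 300*(-4) = -1200)
o + C(-30, -111)/36155 = -1200 - √2*√(-30)/9/36155 = -1200 - √2*I*√30/9*(1/36155) = -1200 - 2*I*√15/9*(1/36155) = -1200 - 2*I*√15/325395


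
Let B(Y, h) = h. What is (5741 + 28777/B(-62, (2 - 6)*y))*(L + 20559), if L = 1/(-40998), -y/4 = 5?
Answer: 411372449967217/3279840 ≈ 1.2542e+8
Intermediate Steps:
y = -20 (y = -4*5 = -20)
L = -1/40998 ≈ -2.4391e-5
(5741 + 28777/B(-62, (2 - 6)*y))*(L + 20559) = (5741 + 28777/(((2 - 6)*(-20))))*(-1/40998 + 20559) = (5741 + 28777/((-4*(-20))))*(842877881/40998) = (5741 + 28777/80)*(842877881/40998) = (488057/80)*(842877881/40998) = 411372449967217/3279840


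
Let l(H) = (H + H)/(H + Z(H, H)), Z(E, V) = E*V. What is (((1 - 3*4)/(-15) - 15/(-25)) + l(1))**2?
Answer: 49/9 ≈ 5.4444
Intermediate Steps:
l(H) = 2*H/(H + H**2) (l(H) = (H + H)/(H + H*H) = (2*H)/(H + H**2) = 2*H/(H + H**2))
(((1 - 3*4)/(-15) - 15/(-25)) + l(1))**2 = (((1 - 3*4)/(-15) - 15/(-25)) + 2/(1 + 1))**2 = (((1 - 12)*(-1/15) - 15*(-1/25)) + 2/2)**2 = ((-11*(-1/15) + 3/5) + 2*(1/2))**2 = ((11/15 + 3/5) + 1)**2 = (4/3 + 1)**2 = (7/3)**2 = 49/9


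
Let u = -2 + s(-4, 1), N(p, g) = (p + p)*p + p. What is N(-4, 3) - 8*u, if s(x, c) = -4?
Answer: 76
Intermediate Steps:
N(p, g) = p + 2*p**2 (N(p, g) = (2*p)*p + p = 2*p**2 + p = p + 2*p**2)
u = -6 (u = -2 - 4 = -6)
N(-4, 3) - 8*u = -4*(1 + 2*(-4)) - 8*(-6) = -4*(1 - 8) + 48 = -4*(-7) + 48 = 28 + 48 = 76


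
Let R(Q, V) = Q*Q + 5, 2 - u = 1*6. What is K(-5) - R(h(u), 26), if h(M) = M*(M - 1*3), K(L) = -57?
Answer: -846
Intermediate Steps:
u = -4 (u = 2 - 6 = -4)
h(M) = M*(-3 + M) (h(M) = M*(M - 3) = M*(-3 + M))
R(Q, V) = 5 + Q**2 (R(Q, V) = Q**2 + 5 = 5 + Q**2)
K(-5) - R(h(u), 26) = -57 - (5 + (-4*(-3 - 4))**2) = -57 - (5 + (-4*(-7))**2) = -57 - (5 + 28**2) = -57 - (5 + 784) = -57 - 1*789 = -57 - 789 = -846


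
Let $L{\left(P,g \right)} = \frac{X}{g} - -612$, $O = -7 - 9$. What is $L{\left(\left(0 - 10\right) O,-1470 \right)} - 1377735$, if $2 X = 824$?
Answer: $- \frac{1012185611}{735} \approx -1.3771 \cdot 10^{6}$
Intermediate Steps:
$X = 412$ ($X = \frac{1}{2} \cdot 824 = 412$)
$O = -16$ ($O = -7 - 9 = -16$)
$L{\left(P,g \right)} = 612 + \frac{412}{g}$ ($L{\left(P,g \right)} = \frac{412}{g} - -612 = \frac{412}{g} + 612 = 612 + \frac{412}{g}$)
$L{\left(\left(0 - 10\right) O,-1470 \right)} - 1377735 = \left(612 + \frac{412}{-1470}\right) - 1377735 = \left(612 + 412 \left(- \frac{1}{1470}\right)\right) - 1377735 = \left(612 - \frac{206}{735}\right) - 1377735 = \frac{449614}{735} - 1377735 = - \frac{1012185611}{735}$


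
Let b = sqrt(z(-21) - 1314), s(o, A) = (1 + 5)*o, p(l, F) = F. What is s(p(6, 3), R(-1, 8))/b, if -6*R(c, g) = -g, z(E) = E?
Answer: -6*I*sqrt(1335)/445 ≈ -0.49264*I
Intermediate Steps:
R(c, g) = g/6 (R(c, g) = -(-1)*g/6 = g/6)
s(o, A) = 6*o
b = I*sqrt(1335) (b = sqrt(-21 - 1314) = sqrt(-1335) = I*sqrt(1335) ≈ 36.538*I)
s(p(6, 3), R(-1, 8))/b = (6*3)/((I*sqrt(1335))) = 18*(-I*sqrt(1335)/1335) = -6*I*sqrt(1335)/445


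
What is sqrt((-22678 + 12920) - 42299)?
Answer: I*sqrt(52057) ≈ 228.16*I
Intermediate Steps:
sqrt((-22678 + 12920) - 42299) = sqrt(-9758 - 42299) = sqrt(-52057) = I*sqrt(52057)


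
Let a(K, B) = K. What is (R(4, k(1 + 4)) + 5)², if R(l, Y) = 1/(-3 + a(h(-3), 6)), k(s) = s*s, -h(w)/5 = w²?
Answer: 57121/2304 ≈ 24.792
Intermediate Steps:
h(w) = -5*w²
k(s) = s²
R(l, Y) = -1/48 (R(l, Y) = 1/(-3 - 5*(-3)²) = 1/(-3 - 5*9) = 1/(-3 - 45) = 1/(-48) = -1/48)
(R(4, k(1 + 4)) + 5)² = (-1/48 + 5)² = (239/48)² = 57121/2304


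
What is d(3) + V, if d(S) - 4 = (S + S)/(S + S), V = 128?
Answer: 133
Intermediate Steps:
d(S) = 5 (d(S) = 4 + (S + S)/(S + S) = 4 + (2*S)/((2*S)) = 4 + (2*S)*(1/(2*S)) = 4 + 1 = 5)
d(3) + V = 5 + 128 = 133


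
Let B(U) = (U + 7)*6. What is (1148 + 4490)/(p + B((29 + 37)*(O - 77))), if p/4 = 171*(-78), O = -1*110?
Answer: -2819/63681 ≈ -0.044268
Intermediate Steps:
O = -110
B(U) = 42 + 6*U (B(U) = (7 + U)*6 = 42 + 6*U)
p = -53352 (p = 4*(171*(-78)) = 4*(-13338) = -53352)
(1148 + 4490)/(p + B((29 + 37)*(O - 77))) = (1148 + 4490)/(-53352 + (42 + 6*((29 + 37)*(-110 - 77)))) = 5638/(-53352 + (42 + 6*(66*(-187)))) = 5638/(-53352 + (42 + 6*(-12342))) = 5638/(-53352 + (42 - 74052)) = 5638/(-53352 - 74010) = 5638/(-127362) = 5638*(-1/127362) = -2819/63681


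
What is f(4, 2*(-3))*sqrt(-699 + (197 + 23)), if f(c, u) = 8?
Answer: 8*I*sqrt(479) ≈ 175.09*I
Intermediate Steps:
f(4, 2*(-3))*sqrt(-699 + (197 + 23)) = 8*sqrt(-699 + (197 + 23)) = 8*sqrt(-699 + 220) = 8*sqrt(-479) = 8*(I*sqrt(479)) = 8*I*sqrt(479)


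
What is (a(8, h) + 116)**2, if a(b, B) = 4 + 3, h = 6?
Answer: 15129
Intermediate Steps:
a(b, B) = 7
(a(8, h) + 116)**2 = (7 + 116)**2 = 123**2 = 15129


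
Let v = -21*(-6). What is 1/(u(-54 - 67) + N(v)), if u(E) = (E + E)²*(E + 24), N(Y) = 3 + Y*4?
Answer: -1/5680201 ≈ -1.7605e-7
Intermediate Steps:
v = 126
N(Y) = 3 + 4*Y
u(E) = 4*E²*(24 + E) (u(E) = (2*E)²*(24 + E) = (4*E²)*(24 + E) = 4*E²*(24 + E))
1/(u(-54 - 67) + N(v)) = 1/(4*(-54 - 67)²*(24 + (-54 - 67)) + (3 + 4*126)) = 1/(4*(-121)²*(24 - 121) + (3 + 504)) = 1/(4*14641*(-97) + 507) = 1/(-5680708 + 507) = 1/(-5680201) = -1/5680201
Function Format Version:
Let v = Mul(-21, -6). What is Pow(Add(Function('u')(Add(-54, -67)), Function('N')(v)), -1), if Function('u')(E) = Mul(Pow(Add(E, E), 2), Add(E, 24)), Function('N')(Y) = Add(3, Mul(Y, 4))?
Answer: Rational(-1, 5680201) ≈ -1.7605e-7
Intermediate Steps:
v = 126
Function('N')(Y) = Add(3, Mul(4, Y))
Function('u')(E) = Mul(4, Pow(E, 2), Add(24, E)) (Function('u')(E) = Mul(Pow(Mul(2, E), 2), Add(24, E)) = Mul(Mul(4, Pow(E, 2)), Add(24, E)) = Mul(4, Pow(E, 2), Add(24, E)))
Pow(Add(Function('u')(Add(-54, -67)), Function('N')(v)), -1) = Pow(Add(Mul(4, Pow(Add(-54, -67), 2), Add(24, Add(-54, -67))), Add(3, Mul(4, 126))), -1) = Pow(Add(Mul(4, Pow(-121, 2), Add(24, -121)), Add(3, 504)), -1) = Pow(Add(Mul(4, 14641, -97), 507), -1) = Pow(Add(-5680708, 507), -1) = Pow(-5680201, -1) = Rational(-1, 5680201)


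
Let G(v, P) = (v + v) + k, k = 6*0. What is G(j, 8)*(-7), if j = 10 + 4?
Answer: -196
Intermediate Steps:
j = 14
k = 0
G(v, P) = 2*v (G(v, P) = (v + v) + 0 = 2*v + 0 = 2*v)
G(j, 8)*(-7) = (2*14)*(-7) = 28*(-7) = -196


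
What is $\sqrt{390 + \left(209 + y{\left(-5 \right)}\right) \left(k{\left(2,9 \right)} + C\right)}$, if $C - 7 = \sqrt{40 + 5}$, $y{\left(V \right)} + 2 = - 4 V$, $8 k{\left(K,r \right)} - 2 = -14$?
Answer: $\frac{\sqrt{6554 + 2724 \sqrt{5}}}{2} \approx 56.225$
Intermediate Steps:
$k{\left(K,r \right)} = - \frac{3}{2}$ ($k{\left(K,r \right)} = \frac{1}{4} + \frac{1}{8} \left(-14\right) = \frac{1}{4} - \frac{7}{4} = - \frac{3}{2}$)
$y{\left(V \right)} = -2 - 4 V$
$C = 7 + 3 \sqrt{5}$ ($C = 7 + \sqrt{40 + 5} = 7 + \sqrt{45} = 7 + 3 \sqrt{5} \approx 13.708$)
$\sqrt{390 + \left(209 + y{\left(-5 \right)}\right) \left(k{\left(2,9 \right)} + C\right)} = \sqrt{390 + \left(209 - -18\right) \left(- \frac{3}{2} + \left(7 + 3 \sqrt{5}\right)\right)} = \sqrt{390 + \left(209 + \left(-2 + 20\right)\right) \left(\frac{11}{2} + 3 \sqrt{5}\right)} = \sqrt{390 + \left(209 + 18\right) \left(\frac{11}{2} + 3 \sqrt{5}\right)} = \sqrt{390 + 227 \left(\frac{11}{2} + 3 \sqrt{5}\right)} = \sqrt{390 + \left(\frac{2497}{2} + 681 \sqrt{5}\right)} = \sqrt{\frac{3277}{2} + 681 \sqrt{5}}$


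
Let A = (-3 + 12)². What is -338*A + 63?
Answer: -27315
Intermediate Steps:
A = 81 (A = 9² = 81)
-338*A + 63 = -338*81 + 63 = -27378 + 63 = -27315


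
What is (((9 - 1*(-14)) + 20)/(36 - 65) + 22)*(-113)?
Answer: -67235/29 ≈ -2318.4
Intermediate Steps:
(((9 - 1*(-14)) + 20)/(36 - 65) + 22)*(-113) = (((9 + 14) + 20)/(-29) + 22)*(-113) = ((23 + 20)*(-1/29) + 22)*(-113) = (43*(-1/29) + 22)*(-113) = (-43/29 + 22)*(-113) = (595/29)*(-113) = -67235/29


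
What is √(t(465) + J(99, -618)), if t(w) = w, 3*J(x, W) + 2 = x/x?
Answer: √4182/3 ≈ 21.556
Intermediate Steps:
J(x, W) = -⅓ (J(x, W) = -⅔ + (x/x)/3 = -⅔ + (⅓)*1 = -⅔ + ⅓ = -⅓)
√(t(465) + J(99, -618)) = √(465 - ⅓) = √(1394/3) = √4182/3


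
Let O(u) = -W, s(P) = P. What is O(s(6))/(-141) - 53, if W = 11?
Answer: -7462/141 ≈ -52.922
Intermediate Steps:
O(u) = -11 (O(u) = -1*11 = -11)
O(s(6))/(-141) - 53 = -11/(-141) - 53 = -1/141*(-11) - 53 = 11/141 - 53 = -7462/141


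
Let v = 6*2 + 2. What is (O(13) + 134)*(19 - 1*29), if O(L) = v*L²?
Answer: -25000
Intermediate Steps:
v = 14 (v = 12 + 2 = 14)
O(L) = 14*L²
(O(13) + 134)*(19 - 1*29) = (14*13² + 134)*(19 - 1*29) = (14*169 + 134)*(19 - 29) = (2366 + 134)*(-10) = 2500*(-10) = -25000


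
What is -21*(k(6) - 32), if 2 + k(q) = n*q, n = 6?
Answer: -42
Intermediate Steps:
k(q) = -2 + 6*q
-21*(k(6) - 32) = -21*((-2 + 6*6) - 32) = -21*((-2 + 36) - 32) = -21*(34 - 32) = -21*2 = -42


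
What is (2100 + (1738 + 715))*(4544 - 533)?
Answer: 18262083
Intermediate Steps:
(2100 + (1738 + 715))*(4544 - 533) = (2100 + 2453)*4011 = 4553*4011 = 18262083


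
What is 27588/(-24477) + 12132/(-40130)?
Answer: -234010234/163710335 ≈ -1.4294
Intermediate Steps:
27588/(-24477) + 12132/(-40130) = 27588*(-1/24477) + 12132*(-1/40130) = -9196/8159 - 6066/20065 = -234010234/163710335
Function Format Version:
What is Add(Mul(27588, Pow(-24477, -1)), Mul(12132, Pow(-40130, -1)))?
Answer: Rational(-234010234, 163710335) ≈ -1.4294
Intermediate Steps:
Add(Mul(27588, Pow(-24477, -1)), Mul(12132, Pow(-40130, -1))) = Add(Mul(27588, Rational(-1, 24477)), Mul(12132, Rational(-1, 40130))) = Add(Rational(-9196, 8159), Rational(-6066, 20065)) = Rational(-234010234, 163710335)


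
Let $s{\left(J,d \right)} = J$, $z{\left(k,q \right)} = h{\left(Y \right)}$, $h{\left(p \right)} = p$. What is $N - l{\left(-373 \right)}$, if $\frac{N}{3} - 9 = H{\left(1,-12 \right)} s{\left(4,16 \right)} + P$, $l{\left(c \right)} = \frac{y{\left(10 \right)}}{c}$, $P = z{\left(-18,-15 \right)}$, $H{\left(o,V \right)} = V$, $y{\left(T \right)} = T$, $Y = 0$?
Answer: $- \frac{43631}{373} \approx -116.97$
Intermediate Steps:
$z{\left(k,q \right)} = 0$
$P = 0$
$l{\left(c \right)} = \frac{10}{c}$
$N = -117$ ($N = 27 + 3 \left(\left(-12\right) 4 + 0\right) = 27 + 3 \left(-48 + 0\right) = 27 + 3 \left(-48\right) = 27 - 144 = -117$)
$N - l{\left(-373 \right)} = -117 - \frac{10}{-373} = -117 - 10 \left(- \frac{1}{373}\right) = -117 - - \frac{10}{373} = -117 + \frac{10}{373} = - \frac{43631}{373}$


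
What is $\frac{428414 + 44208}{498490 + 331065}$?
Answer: $\frac{472622}{829555} \approx 0.56973$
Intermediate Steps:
$\frac{428414 + 44208}{498490 + 331065} = \frac{472622}{829555}$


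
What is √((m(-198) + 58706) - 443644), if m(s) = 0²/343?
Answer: I*√384938 ≈ 620.43*I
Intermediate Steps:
m(s) = 0 (m(s) = 0*(1/343) = 0)
√((m(-198) + 58706) - 443644) = √((0 + 58706) - 443644) = √(58706 - 443644) = √(-384938) = I*√384938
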